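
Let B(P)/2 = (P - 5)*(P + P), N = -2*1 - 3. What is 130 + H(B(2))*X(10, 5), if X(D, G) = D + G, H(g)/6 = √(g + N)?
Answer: 130 + 90*I*√29 ≈ 130.0 + 484.67*I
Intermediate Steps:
N = -5 (N = -2 - 3 = -5)
B(P) = 4*P*(-5 + P) (B(P) = 2*((P - 5)*(P + P)) = 2*((-5 + P)*(2*P)) = 2*(2*P*(-5 + P)) = 4*P*(-5 + P))
H(g) = 6*√(-5 + g) (H(g) = 6*√(g - 5) = 6*√(-5 + g))
130 + H(B(2))*X(10, 5) = 130 + (6*√(-5 + 4*2*(-5 + 2)))*(10 + 5) = 130 + (6*√(-5 + 4*2*(-3)))*15 = 130 + (6*√(-5 - 24))*15 = 130 + (6*√(-29))*15 = 130 + (6*(I*√29))*15 = 130 + (6*I*√29)*15 = 130 + 90*I*√29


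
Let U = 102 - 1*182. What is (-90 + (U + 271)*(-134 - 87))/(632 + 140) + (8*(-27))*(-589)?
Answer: 98174627/772 ≈ 1.2717e+5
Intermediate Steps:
U = -80 (U = 102 - 182 = -80)
(-90 + (U + 271)*(-134 - 87))/(632 + 140) + (8*(-27))*(-589) = (-90 + (-80 + 271)*(-134 - 87))/(632 + 140) + (8*(-27))*(-589) = (-90 + 191*(-221))/772 - 216*(-589) = (-90 - 42211)*(1/772) + 127224 = -42301*1/772 + 127224 = -42301/772 + 127224 = 98174627/772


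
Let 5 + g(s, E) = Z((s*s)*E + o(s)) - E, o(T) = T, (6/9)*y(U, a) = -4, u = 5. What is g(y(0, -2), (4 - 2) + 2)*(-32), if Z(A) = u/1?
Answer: 128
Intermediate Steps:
y(U, a) = -6 (y(U, a) = (3/2)*(-4) = -6)
Z(A) = 5 (Z(A) = 5/1 = 5*1 = 5)
g(s, E) = -E (g(s, E) = -5 + (5 - E) = -E)
g(y(0, -2), (4 - 2) + 2)*(-32) = -((4 - 2) + 2)*(-32) = -(2 + 2)*(-32) = -1*4*(-32) = -4*(-32) = 128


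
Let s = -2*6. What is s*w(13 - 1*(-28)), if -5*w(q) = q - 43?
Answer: -24/5 ≈ -4.8000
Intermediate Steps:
w(q) = 43/5 - q/5 (w(q) = -(q - 43)/5 = -(-43 + q)/5 = 43/5 - q/5)
s = -12
s*w(13 - 1*(-28)) = -12*(43/5 - (13 - 1*(-28))/5) = -12*(43/5 - (13 + 28)/5) = -12*(43/5 - ⅕*41) = -12*(43/5 - 41/5) = -12*⅖ = -24/5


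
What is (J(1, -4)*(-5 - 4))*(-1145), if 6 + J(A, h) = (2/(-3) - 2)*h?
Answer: 48090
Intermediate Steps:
J(A, h) = -6 - 8*h/3 (J(A, h) = -6 + (2/(-3) - 2)*h = -6 + (2*(-⅓) - 2)*h = -6 + (-⅔ - 2)*h = -6 - 8*h/3)
(J(1, -4)*(-5 - 4))*(-1145) = ((-6 - 8/3*(-4))*(-5 - 4))*(-1145) = ((-6 + 32/3)*(-9))*(-1145) = ((14/3)*(-9))*(-1145) = -42*(-1145) = 48090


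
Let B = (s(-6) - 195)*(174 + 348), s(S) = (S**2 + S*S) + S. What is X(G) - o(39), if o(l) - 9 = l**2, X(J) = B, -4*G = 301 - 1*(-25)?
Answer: -68868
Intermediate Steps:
s(S) = S + 2*S**2 (s(S) = (S**2 + S**2) + S = 2*S**2 + S = S + 2*S**2)
G = -163/2 (G = -(301 - 1*(-25))/4 = -(301 + 25)/4 = -1/4*326 = -163/2 ≈ -81.500)
B = -67338 (B = (-6*(1 + 2*(-6)) - 195)*(174 + 348) = (-6*(1 - 12) - 195)*522 = (-6*(-11) - 195)*522 = (66 - 195)*522 = -129*522 = -67338)
X(J) = -67338
o(l) = 9 + l**2
X(G) - o(39) = -67338 - (9 + 39**2) = -67338 - (9 + 1521) = -67338 - 1*1530 = -67338 - 1530 = -68868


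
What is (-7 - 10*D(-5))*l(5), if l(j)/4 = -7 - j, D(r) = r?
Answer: -2064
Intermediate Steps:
l(j) = -28 - 4*j (l(j) = 4*(-7 - j) = -28 - 4*j)
(-7 - 10*D(-5))*l(5) = (-7 - 10*(-5))*(-28 - 4*5) = (-7 + 50)*(-28 - 20) = 43*(-48) = -2064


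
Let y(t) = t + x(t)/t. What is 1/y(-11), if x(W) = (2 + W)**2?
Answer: -11/202 ≈ -0.054455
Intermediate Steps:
y(t) = t + (2 + t)**2/t
1/y(-11) = 1/(-11 + (2 - 11)**2/(-11)) = 1/(-11 - 1/11*(-9)**2) = 1/(-11 - 1/11*81) = 1/(-11 - 81/11) = 1/(-202/11) = -11/202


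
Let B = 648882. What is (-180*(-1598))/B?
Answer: 340/767 ≈ 0.44329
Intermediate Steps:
(-180*(-1598))/B = -180*(-1598)/648882 = 287640*(1/648882) = 340/767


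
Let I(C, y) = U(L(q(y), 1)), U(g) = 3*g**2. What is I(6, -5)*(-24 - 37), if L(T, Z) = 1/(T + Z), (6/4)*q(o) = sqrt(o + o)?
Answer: 1647*I/(12*sqrt(10) + 31*I) ≈ 21.265 + 26.031*I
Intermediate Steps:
q(o) = 2*sqrt(2)*sqrt(o)/3 (q(o) = 2*sqrt(o + o)/3 = 2*sqrt(2*o)/3 = 2*(sqrt(2)*sqrt(o))/3 = 2*sqrt(2)*sqrt(o)/3)
I(C, y) = 3/(1 + 2*sqrt(2)*sqrt(y)/3)**2 (I(C, y) = 3*(1/(2*sqrt(2)*sqrt(y)/3 + 1))**2 = 3*(1/(1 + 2*sqrt(2)*sqrt(y)/3))**2 = 3/(1 + 2*sqrt(2)*sqrt(y)/3)**2)
I(6, -5)*(-24 - 37) = (27/(3 + 2*sqrt(2)*sqrt(-5))**2)*(-24 - 37) = (27/(3 + 2*sqrt(2)*(I*sqrt(5)))**2)*(-61) = (27/(3 + 2*I*sqrt(10))**2)*(-61) = -1647/(3 + 2*I*sqrt(10))**2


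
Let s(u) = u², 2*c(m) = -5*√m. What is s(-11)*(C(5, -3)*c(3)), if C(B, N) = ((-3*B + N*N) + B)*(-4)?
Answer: -1210*√3 ≈ -2095.8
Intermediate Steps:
c(m) = -5*√m/2 (c(m) = (-5*√m)/2 = -5*√m/2)
C(B, N) = -4*N² + 8*B (C(B, N) = ((-3*B + N²) + B)*(-4) = ((N² - 3*B) + B)*(-4) = (N² - 2*B)*(-4) = -4*N² + 8*B)
s(-11)*(C(5, -3)*c(3)) = (-11)²*((-4*(-3)² + 8*5)*(-5*√3/2)) = 121*((-4*9 + 40)*(-5*√3/2)) = 121*((-36 + 40)*(-5*√3/2)) = 121*(4*(-5*√3/2)) = 121*(-10*√3) = -1210*√3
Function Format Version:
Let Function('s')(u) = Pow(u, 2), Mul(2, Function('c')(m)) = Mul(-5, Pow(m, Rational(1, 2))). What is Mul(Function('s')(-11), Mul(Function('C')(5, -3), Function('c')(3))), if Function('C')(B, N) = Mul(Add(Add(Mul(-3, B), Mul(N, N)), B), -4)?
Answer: Mul(-1210, Pow(3, Rational(1, 2))) ≈ -2095.8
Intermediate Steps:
Function('c')(m) = Mul(Rational(-5, 2), Pow(m, Rational(1, 2))) (Function('c')(m) = Mul(Rational(1, 2), Mul(-5, Pow(m, Rational(1, 2)))) = Mul(Rational(-5, 2), Pow(m, Rational(1, 2))))
Function('C')(B, N) = Add(Mul(-4, Pow(N, 2)), Mul(8, B)) (Function('C')(B, N) = Mul(Add(Add(Mul(-3, B), Pow(N, 2)), B), -4) = Mul(Add(Add(Pow(N, 2), Mul(-3, B)), B), -4) = Mul(Add(Pow(N, 2), Mul(-2, B)), -4) = Add(Mul(-4, Pow(N, 2)), Mul(8, B)))
Mul(Function('s')(-11), Mul(Function('C')(5, -3), Function('c')(3))) = Mul(Pow(-11, 2), Mul(Add(Mul(-4, Pow(-3, 2)), Mul(8, 5)), Mul(Rational(-5, 2), Pow(3, Rational(1, 2))))) = Mul(121, Mul(Add(Mul(-4, 9), 40), Mul(Rational(-5, 2), Pow(3, Rational(1, 2))))) = Mul(121, Mul(Add(-36, 40), Mul(Rational(-5, 2), Pow(3, Rational(1, 2))))) = Mul(121, Mul(4, Mul(Rational(-5, 2), Pow(3, Rational(1, 2))))) = Mul(121, Mul(-10, Pow(3, Rational(1, 2)))) = Mul(-1210, Pow(3, Rational(1, 2)))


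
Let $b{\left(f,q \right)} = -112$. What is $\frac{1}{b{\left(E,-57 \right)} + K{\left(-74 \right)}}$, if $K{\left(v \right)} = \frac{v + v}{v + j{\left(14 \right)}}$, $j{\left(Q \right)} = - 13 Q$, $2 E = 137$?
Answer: $- \frac{64}{7131} \approx -0.0089749$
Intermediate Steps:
$E = \frac{137}{2}$ ($E = \frac{1}{2} \cdot 137 = \frac{137}{2} \approx 68.5$)
$K{\left(v \right)} = \frac{2 v}{-182 + v}$ ($K{\left(v \right)} = \frac{v + v}{v - 182} = \frac{2 v}{v - 182} = \frac{2 v}{-182 + v}$)
$\frac{1}{b{\left(E,-57 \right)} + K{\left(-74 \right)}} = \frac{1}{-112 + 2 \left(-74\right) \frac{1}{-182 - 74}} = \frac{1}{-112 + 2 \left(-74\right) \frac{1}{-256}} = \frac{1}{-112 + 2 \left(-74\right) \left(- \frac{1}{256}\right)} = \frac{1}{-112 + \frac{37}{64}} = \frac{1}{- \frac{7131}{64}} = - \frac{64}{7131}$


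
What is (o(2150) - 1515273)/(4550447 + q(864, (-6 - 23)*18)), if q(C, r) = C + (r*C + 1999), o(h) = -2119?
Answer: -758696/2051151 ≈ -0.36989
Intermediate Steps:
q(C, r) = 1999 + C + C*r (q(C, r) = C + (C*r + 1999) = C + (1999 + C*r) = 1999 + C + C*r)
(o(2150) - 1515273)/(4550447 + q(864, (-6 - 23)*18)) = (-2119 - 1515273)/(4550447 + (1999 + 864 + 864*((-6 - 23)*18))) = -1517392/(4550447 + (1999 + 864 + 864*(-29*18))) = -1517392/(4550447 + (1999 + 864 + 864*(-522))) = -1517392/(4550447 + (1999 + 864 - 451008)) = -1517392/(4550447 - 448145) = -1517392/4102302 = -1517392*1/4102302 = -758696/2051151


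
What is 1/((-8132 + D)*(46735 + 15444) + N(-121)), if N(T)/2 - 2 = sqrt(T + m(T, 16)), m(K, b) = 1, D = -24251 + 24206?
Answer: -508437679/258508873426907521 - 4*I*sqrt(30)/258508873426907521 ≈ -1.9668e-9 - 8.4751e-17*I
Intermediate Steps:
D = -45
N(T) = 4 + 2*sqrt(1 + T) (N(T) = 4 + 2*sqrt(T + 1) = 4 + 2*sqrt(1 + T))
1/((-8132 + D)*(46735 + 15444) + N(-121)) = 1/((-8132 - 45)*(46735 + 15444) + (4 + 2*sqrt(1 - 121))) = 1/(-8177*62179 + (4 + 2*sqrt(-120))) = 1/(-508437683 + (4 + 2*(2*I*sqrt(30)))) = 1/(-508437683 + (4 + 4*I*sqrt(30))) = 1/(-508437679 + 4*I*sqrt(30))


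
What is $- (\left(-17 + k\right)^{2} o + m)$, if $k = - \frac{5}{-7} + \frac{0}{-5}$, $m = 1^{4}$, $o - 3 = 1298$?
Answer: $- \frac{16907845}{49} \approx -3.4506 \cdot 10^{5}$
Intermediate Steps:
$o = 1301$ ($o = 3 + 1298 = 1301$)
$m = 1$
$k = \frac{5}{7}$ ($k = \left(-5\right) \left(- \frac{1}{7}\right) + 0 \left(- \frac{1}{5}\right) = \frac{5}{7} + 0 = \frac{5}{7} \approx 0.71429$)
$- (\left(-17 + k\right)^{2} o + m) = - (\left(-17 + \frac{5}{7}\right)^{2} \cdot 1301 + 1) = - (\left(- \frac{114}{7}\right)^{2} \cdot 1301 + 1) = - (\frac{12996}{49} \cdot 1301 + 1) = - (\frac{16907796}{49} + 1) = \left(-1\right) \frac{16907845}{49} = - \frac{16907845}{49}$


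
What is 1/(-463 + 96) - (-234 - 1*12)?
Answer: 90281/367 ≈ 246.00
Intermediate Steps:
1/(-463 + 96) - (-234 - 1*12) = 1/(-367) - (-234 - 12) = -1/367 - 1*(-246) = -1/367 + 246 = 90281/367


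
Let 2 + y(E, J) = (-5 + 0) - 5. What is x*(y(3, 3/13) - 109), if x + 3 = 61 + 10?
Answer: -8228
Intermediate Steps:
y(E, J) = -12 (y(E, J) = -2 + ((-5 + 0) - 5) = -2 + (-5 - 5) = -2 - 10 = -12)
x = 68 (x = -3 + (61 + 10) = -3 + 71 = 68)
x*(y(3, 3/13) - 109) = 68*(-12 - 109) = 68*(-121) = -8228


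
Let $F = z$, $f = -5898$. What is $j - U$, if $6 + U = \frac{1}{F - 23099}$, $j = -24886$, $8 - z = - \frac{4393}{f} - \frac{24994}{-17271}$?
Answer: $- \frac{19509014844752494}{784124392231} \approx -24880.0$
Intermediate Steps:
$z = \frac{197209583}{33954786}$ ($z = 8 - \left(- \frac{4393}{-5898} - \frac{24994}{-17271}\right) = 8 - \left(\left(-4393\right) \left(- \frac{1}{5898}\right) - - \frac{24994}{17271}\right) = 8 - \left(\frac{4393}{5898} + \frac{24994}{17271}\right) = 8 - \frac{74428705}{33954786} = \frac{197209583}{33954786} \approx 5.808$)
$F = \frac{197209583}{33954786} \approx 5.808$
$U = - \frac{4704780308172}{784124392231}$ ($U = -6 + \frac{1}{\frac{197209583}{33954786} - 23099} = -6 + \frac{1}{- \frac{784124392231}{33954786}} = -6 - \frac{33954786}{784124392231} = - \frac{4704780308172}{784124392231} \approx -6.0$)
$j - U = -24886 - - \frac{4704780308172}{784124392231} = -24886 + \frac{4704780308172}{784124392231} = - \frac{19509014844752494}{784124392231}$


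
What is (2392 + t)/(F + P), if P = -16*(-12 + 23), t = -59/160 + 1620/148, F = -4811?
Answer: -14223257/29523040 ≈ -0.48177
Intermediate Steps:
t = 62617/5920 (t = -59*1/160 + 1620*(1/148) = -59/160 + 405/37 = 62617/5920 ≈ 10.577)
P = -176 (P = -16*11 = -176)
(2392 + t)/(F + P) = (2392 + 62617/5920)/(-4811 - 176) = (14223257/5920)/(-4987) = (14223257/5920)*(-1/4987) = -14223257/29523040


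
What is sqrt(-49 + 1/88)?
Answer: 3*I*sqrt(10538)/44 ≈ 6.9992*I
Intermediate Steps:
sqrt(-49 + 1/88) = sqrt(-4311/88) = 3*I*sqrt(10538)/44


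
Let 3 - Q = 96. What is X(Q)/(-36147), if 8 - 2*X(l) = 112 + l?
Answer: 11/72294 ≈ 0.00015216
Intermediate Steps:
Q = -93 (Q = 3 - 1*96 = 3 - 96 = -93)
X(l) = -52 - l/2 (X(l) = 4 - (112 + l)/2 = 4 + (-56 - l/2) = -52 - l/2)
X(Q)/(-36147) = (-52 - ½*(-93))/(-36147) = (-52 + 93/2)*(-1/36147) = -11/2*(-1/36147) = 11/72294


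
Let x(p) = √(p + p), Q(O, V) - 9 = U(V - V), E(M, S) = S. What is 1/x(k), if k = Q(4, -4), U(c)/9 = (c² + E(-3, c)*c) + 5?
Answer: √3/18 ≈ 0.096225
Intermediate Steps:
U(c) = 45 + 18*c² (U(c) = 9*((c² + c*c) + 5) = 9*((c² + c²) + 5) = 9*(2*c² + 5) = 9*(5 + 2*c²) = 45 + 18*c²)
Q(O, V) = 54 (Q(O, V) = 9 + (45 + 18*(V - V)²) = 9 + (45 + 18*0²) = 9 + (45 + 18*0) = 9 + (45 + 0) = 9 + 45 = 54)
k = 54
x(p) = √2*√p (x(p) = √(2*p) = √2*√p)
1/x(k) = 1/(√2*√54) = 1/(√2*(3*√6)) = 1/(6*√3) = √3/18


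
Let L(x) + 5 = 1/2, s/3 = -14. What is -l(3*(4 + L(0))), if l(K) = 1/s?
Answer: 1/42 ≈ 0.023810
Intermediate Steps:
s = -42 (s = 3*(-14) = -42)
L(x) = -9/2 (L(x) = -5 + 1/2 = -5 + ½ = -9/2)
l(K) = -1/42 (l(K) = 1/(-42) = -1/42)
-l(3*(4 + L(0))) = -1*(-1/42) = 1/42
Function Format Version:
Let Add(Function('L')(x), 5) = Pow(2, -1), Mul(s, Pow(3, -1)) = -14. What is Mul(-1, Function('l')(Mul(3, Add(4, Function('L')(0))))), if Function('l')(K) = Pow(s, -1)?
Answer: Rational(1, 42) ≈ 0.023810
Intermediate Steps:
s = -42 (s = Mul(3, -14) = -42)
Function('L')(x) = Rational(-9, 2) (Function('L')(x) = Add(-5, Pow(2, -1)) = Add(-5, Rational(1, 2)) = Rational(-9, 2))
Function('l')(K) = Rational(-1, 42) (Function('l')(K) = Pow(-42, -1) = Rational(-1, 42))
Mul(-1, Function('l')(Mul(3, Add(4, Function('L')(0))))) = Mul(-1, Rational(-1, 42)) = Rational(1, 42)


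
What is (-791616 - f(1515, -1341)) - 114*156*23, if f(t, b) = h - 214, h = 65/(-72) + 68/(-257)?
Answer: -22212809135/18504 ≈ -1.2004e+6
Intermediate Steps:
h = -21601/18504 (h = 65*(-1/72) + 68*(-1/257) = -65/72 - 68/257 = -21601/18504 ≈ -1.1674)
f(t, b) = -3981457/18504 (f(t, b) = -21601/18504 - 214 = -3981457/18504)
(-791616 - f(1515, -1341)) - 114*156*23 = (-791616 - 1*(-3981457/18504)) - 114*156*23 = (-791616 + 3981457/18504) - 17784*23 = -14644081007/18504 - 1*409032 = -14644081007/18504 - 409032 = -22212809135/18504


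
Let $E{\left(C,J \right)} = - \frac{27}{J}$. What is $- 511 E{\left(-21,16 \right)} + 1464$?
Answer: $\frac{37221}{16} \approx 2326.3$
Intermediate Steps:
$- 511 E{\left(-21,16 \right)} + 1464 = - 511 \left(- \frac{27}{16}\right) + 1464 = - 511 \left(\left(-27\right) \frac{1}{16}\right) + 1464 = \left(-511\right) \left(- \frac{27}{16}\right) + 1464 = \frac{13797}{16} + 1464 = \frac{37221}{16}$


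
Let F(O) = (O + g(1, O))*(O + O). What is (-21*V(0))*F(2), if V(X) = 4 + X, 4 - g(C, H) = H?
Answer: -1344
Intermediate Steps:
g(C, H) = 4 - H
F(O) = 8*O (F(O) = (O + (4 - O))*(O + O) = 4*(2*O) = 8*O)
(-21*V(0))*F(2) = (-21*(4 + 0))*(8*2) = -21*4*16 = -84*16 = -1344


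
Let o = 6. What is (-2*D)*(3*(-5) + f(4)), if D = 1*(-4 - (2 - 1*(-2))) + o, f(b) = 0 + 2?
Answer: -52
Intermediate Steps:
f(b) = 2
D = -2 (D = 1*(-4 - (2 - 1*(-2))) + 6 = 1*(-4 - (2 + 2)) + 6 = 1*(-4 - 1*4) + 6 = 1*(-4 - 4) + 6 = 1*(-8) + 6 = -8 + 6 = -2)
(-2*D)*(3*(-5) + f(4)) = (-2*(-2))*(3*(-5) + 2) = 4*(-15 + 2) = 4*(-13) = -52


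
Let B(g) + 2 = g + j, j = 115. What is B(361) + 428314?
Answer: 428788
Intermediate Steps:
B(g) = 113 + g (B(g) = -2 + (g + 115) = -2 + (115 + g) = 113 + g)
B(361) + 428314 = (113 + 361) + 428314 = 474 + 428314 = 428788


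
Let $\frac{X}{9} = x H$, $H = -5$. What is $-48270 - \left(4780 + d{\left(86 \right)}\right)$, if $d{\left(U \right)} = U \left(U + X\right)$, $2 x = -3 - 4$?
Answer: $-73991$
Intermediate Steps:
$x = - \frac{7}{2}$ ($x = \frac{-3 - 4}{2} = \frac{1}{2} \left(-7\right) = - \frac{7}{2} \approx -3.5$)
$X = \frac{315}{2}$ ($X = 9 \left(\left(- \frac{7}{2}\right) \left(-5\right)\right) = 9 \cdot \frac{35}{2} = \frac{315}{2} \approx 157.5$)
$d{\left(U \right)} = U \left(\frac{315}{2} + U\right)$ ($d{\left(U \right)} = U \left(U + \frac{315}{2}\right) = U \left(\frac{315}{2} + U\right)$)
$-48270 - \left(4780 + d{\left(86 \right)}\right) = -48270 - \left(4780 + \frac{1}{2} \cdot 86 \left(315 + 2 \cdot 86\right)\right) = -48270 - \left(4780 + \frac{1}{2} \cdot 86 \left(315 + 172\right)\right) = -48270 - \left(4780 + \frac{1}{2} \cdot 86 \cdot 487\right) = -48270 - 25721 = -73991$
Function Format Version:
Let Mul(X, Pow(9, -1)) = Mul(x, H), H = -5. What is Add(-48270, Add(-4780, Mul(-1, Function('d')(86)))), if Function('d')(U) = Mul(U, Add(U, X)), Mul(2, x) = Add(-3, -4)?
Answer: -73991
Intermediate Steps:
x = Rational(-7, 2) (x = Mul(Rational(1, 2), Add(-3, -4)) = Mul(Rational(1, 2), -7) = Rational(-7, 2) ≈ -3.5000)
X = Rational(315, 2) (X = Mul(9, Mul(Rational(-7, 2), -5)) = Mul(9, Rational(35, 2)) = Rational(315, 2) ≈ 157.50)
Function('d')(U) = Mul(U, Add(Rational(315, 2), U)) (Function('d')(U) = Mul(U, Add(U, Rational(315, 2))) = Mul(U, Add(Rational(315, 2), U)))
Add(-48270, Add(-4780, Mul(-1, Function('d')(86)))) = Add(-48270, Add(-4780, Mul(-1, Mul(Rational(1, 2), 86, Add(315, Mul(2, 86)))))) = Add(-48270, Add(-4780, Mul(-1, Mul(Rational(1, 2), 86, Add(315, 172))))) = Add(-48270, Add(-4780, Mul(-1, Mul(Rational(1, 2), 86, 487)))) = Add(-48270, Add(-4780, Mul(-1, 20941))) = Add(-48270, Add(-4780, -20941)) = Add(-48270, -25721) = -73991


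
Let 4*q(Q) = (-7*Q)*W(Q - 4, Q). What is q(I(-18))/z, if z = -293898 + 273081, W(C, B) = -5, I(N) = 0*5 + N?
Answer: 35/4626 ≈ 0.0075659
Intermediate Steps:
I(N) = N (I(N) = 0 + N = N)
z = -20817
q(Q) = 35*Q/4 (q(Q) = (-7*Q*(-5))/4 = (35*Q)/4 = 35*Q/4)
q(I(-18))/z = ((35/4)*(-18))/(-20817) = -315/2*(-1/20817) = 35/4626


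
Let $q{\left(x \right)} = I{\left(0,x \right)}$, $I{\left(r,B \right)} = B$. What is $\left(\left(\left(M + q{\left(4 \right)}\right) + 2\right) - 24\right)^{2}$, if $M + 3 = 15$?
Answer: $36$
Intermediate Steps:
$q{\left(x \right)} = x$
$M = 12$ ($M = -3 + 15 = 12$)
$\left(\left(\left(M + q{\left(4 \right)}\right) + 2\right) - 24\right)^{2} = \left(\left(\left(12 + 4\right) + 2\right) - 24\right)^{2} = \left(\left(16 + 2\right) - 24\right)^{2} = \left(18 - 24\right)^{2} = \left(-6\right)^{2} = 36$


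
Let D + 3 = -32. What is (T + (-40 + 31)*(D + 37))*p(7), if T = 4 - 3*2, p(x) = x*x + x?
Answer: -1120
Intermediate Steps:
D = -35 (D = -3 - 32 = -35)
p(x) = x + x² (p(x) = x² + x = x + x²)
T = -2 (T = 4 - 6 = -2)
(T + (-40 + 31)*(D + 37))*p(7) = (-2 + (-40 + 31)*(-35 + 37))*(7*(1 + 7)) = (-2 - 9*2)*(7*8) = (-2 - 18)*56 = -20*56 = -1120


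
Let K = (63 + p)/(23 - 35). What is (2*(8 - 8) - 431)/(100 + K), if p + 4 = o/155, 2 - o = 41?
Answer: -400830/88447 ≈ -4.5319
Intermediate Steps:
o = -39 (o = 2 - 1*41 = 2 - 41 = -39)
p = -659/155 (p = -4 - 39/155 = -659/155 ≈ -4.2516)
K = -4553/930 (K = (63 - 659/155)/(23 - 35) = (9106/155)/(-12) = (9106/155)*(-1/12) = -4553/930 ≈ -4.8957)
(2*(8 - 8) - 431)/(100 + K) = (2*(8 - 8) - 431)/(100 - 4553/930) = (2*0 - 431)/(88447/930) = (0 - 431)*(930/88447) = -431*930/88447 = -400830/88447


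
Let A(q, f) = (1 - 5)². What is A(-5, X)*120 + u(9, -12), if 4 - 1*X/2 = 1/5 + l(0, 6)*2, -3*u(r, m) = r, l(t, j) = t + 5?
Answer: 1917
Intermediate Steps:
l(t, j) = 5 + t
u(r, m) = -r/3
X = -62/5 (X = 8 - 2*(1/5 + (5 + 0)*2) = 8 - 2*(⅕ + 5*2) = 8 - 2*(⅕ + 10) = 8 - 2*51/5 = 8 - 102/5 = -62/5 ≈ -12.400)
A(q, f) = 16 (A(q, f) = (-4)² = 16)
A(-5, X)*120 + u(9, -12) = 16*120 - ⅓*9 = 1920 - 3 = 1917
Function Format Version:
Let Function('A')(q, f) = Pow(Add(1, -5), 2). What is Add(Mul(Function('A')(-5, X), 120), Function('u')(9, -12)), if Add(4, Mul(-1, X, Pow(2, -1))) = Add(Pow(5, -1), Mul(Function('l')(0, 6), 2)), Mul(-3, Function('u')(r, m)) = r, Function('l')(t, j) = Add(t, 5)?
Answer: 1917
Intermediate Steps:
Function('l')(t, j) = Add(5, t)
Function('u')(r, m) = Mul(Rational(-1, 3), r)
X = Rational(-62, 5) (X = Add(8, Mul(-2, Add(Pow(5, -1), Mul(Add(5, 0), 2)))) = Add(8, Mul(-2, Add(Rational(1, 5), Mul(5, 2)))) = Add(8, Mul(-2, Add(Rational(1, 5), 10))) = Add(8, Mul(-2, Rational(51, 5))) = Add(8, Rational(-102, 5)) = Rational(-62, 5) ≈ -12.400)
Function('A')(q, f) = 16 (Function('A')(q, f) = Pow(-4, 2) = 16)
Add(Mul(Function('A')(-5, X), 120), Function('u')(9, -12)) = Add(Mul(16, 120), Mul(Rational(-1, 3), 9)) = Add(1920, -3) = 1917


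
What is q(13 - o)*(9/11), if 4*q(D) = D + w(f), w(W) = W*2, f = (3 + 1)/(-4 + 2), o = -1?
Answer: 45/22 ≈ 2.0455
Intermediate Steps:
f = -2 (f = 4/(-2) = 4*(-1/2) = -2)
w(W) = 2*W
q(D) = -1 + D/4 (q(D) = (D + 2*(-2))/4 = (D - 4)/4 = (-4 + D)/4 = -1 + D/4)
q(13 - o)*(9/11) = (-1 + (13 - 1*(-1))/4)*(9/11) = (-1 + (13 + 1)/4)*(9*(1/11)) = (-1 + (1/4)*14)*(9/11) = (-1 + 7/2)*(9/11) = (5/2)*(9/11) = 45/22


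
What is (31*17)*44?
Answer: 23188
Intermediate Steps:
(31*17)*44 = 527*44 = 23188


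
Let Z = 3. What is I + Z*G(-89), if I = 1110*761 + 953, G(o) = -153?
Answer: 845204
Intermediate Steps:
I = 845663 (I = 844710 + 953 = 845663)
I + Z*G(-89) = 845663 + 3*(-153) = 845663 - 459 = 845204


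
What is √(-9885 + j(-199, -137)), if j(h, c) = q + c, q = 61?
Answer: I*√9961 ≈ 99.805*I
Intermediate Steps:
j(h, c) = 61 + c
√(-9885 + j(-199, -137)) = √(-9885 + (61 - 137)) = √(-9885 - 76) = √(-9961) = I*√9961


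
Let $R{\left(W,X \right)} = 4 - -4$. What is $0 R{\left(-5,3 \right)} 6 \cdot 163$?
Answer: $0$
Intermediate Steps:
$R{\left(W,X \right)} = 8$ ($R{\left(W,X \right)} = 4 + 4 = 8$)
$0 R{\left(-5,3 \right)} 6 \cdot 163 = 0 \cdot 8 \cdot 6 \cdot 163 = 0 \cdot 6 \cdot 163 = 0 \cdot 163 = 0$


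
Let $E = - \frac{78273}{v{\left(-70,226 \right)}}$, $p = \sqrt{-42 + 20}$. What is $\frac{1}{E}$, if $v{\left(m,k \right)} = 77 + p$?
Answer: $- \frac{77}{78273} - \frac{i \sqrt{22}}{78273} \approx -0.00098374 - 5.9924 \cdot 10^{-5} i$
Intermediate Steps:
$p = i \sqrt{22}$ ($p = \sqrt{-22} = i \sqrt{22} \approx 4.6904 i$)
$v{\left(m,k \right)} = 77 + i \sqrt{22}$
$E = - \frac{78273}{77 + i \sqrt{22}} \approx -1012.8 + 61.693 i$
$\frac{1}{E} = \frac{1}{- \frac{547911}{541} + \frac{78273 i \sqrt{22}}{5951}}$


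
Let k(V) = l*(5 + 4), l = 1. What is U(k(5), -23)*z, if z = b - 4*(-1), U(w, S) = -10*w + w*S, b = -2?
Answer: -594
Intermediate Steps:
k(V) = 9 (k(V) = 1*(5 + 4) = 1*9 = 9)
U(w, S) = -10*w + S*w
z = 2 (z = -2 - 4*(-1) = -2 + 4 = 2)
U(k(5), -23)*z = (9*(-10 - 23))*2 = (9*(-33))*2 = -297*2 = -594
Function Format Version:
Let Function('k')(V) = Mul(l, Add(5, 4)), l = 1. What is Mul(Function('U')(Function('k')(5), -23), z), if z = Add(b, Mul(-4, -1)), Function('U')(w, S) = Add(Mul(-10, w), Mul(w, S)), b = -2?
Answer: -594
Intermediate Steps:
Function('k')(V) = 9 (Function('k')(V) = Mul(1, Add(5, 4)) = Mul(1, 9) = 9)
Function('U')(w, S) = Add(Mul(-10, w), Mul(S, w))
z = 2 (z = Add(-2, Mul(-4, -1)) = Add(-2, 4) = 2)
Mul(Function('U')(Function('k')(5), -23), z) = Mul(Mul(9, Add(-10, -23)), 2) = Mul(Mul(9, -33), 2) = Mul(-297, 2) = -594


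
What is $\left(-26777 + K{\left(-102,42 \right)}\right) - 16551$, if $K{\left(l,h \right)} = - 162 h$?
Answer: $-50132$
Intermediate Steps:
$\left(-26777 + K{\left(-102,42 \right)}\right) - 16551 = \left(-26777 - 6804\right) - 16551 = -33581 - 16551 = -50132$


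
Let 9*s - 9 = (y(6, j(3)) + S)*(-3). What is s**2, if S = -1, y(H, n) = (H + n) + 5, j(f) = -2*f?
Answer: 1/9 ≈ 0.11111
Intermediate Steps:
y(H, n) = 5 + H + n
s = -1/3 (s = 1 + (((5 + 6 - 2*3) - 1)*(-3))/9 = 1 + (((5 + 6 - 6) - 1)*(-3))/9 = 1 + ((5 - 1)*(-3))/9 = 1 + (4*(-3))/9 = 1 + (1/9)*(-12) = 1 - 4/3 = -1/3 ≈ -0.33333)
s**2 = (-1/3)**2 = 1/9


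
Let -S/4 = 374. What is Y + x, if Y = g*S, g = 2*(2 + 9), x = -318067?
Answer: -350979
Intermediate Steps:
g = 22 (g = 2*11 = 22)
S = -1496 (S = -4*374 = -1496)
Y = -32912 (Y = 22*(-1496) = -32912)
Y + x = -32912 - 318067 = -350979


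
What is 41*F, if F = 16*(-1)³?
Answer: -656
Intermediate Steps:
F = -16 (F = 16*(-1) = -16)
41*F = 41*(-16) = -656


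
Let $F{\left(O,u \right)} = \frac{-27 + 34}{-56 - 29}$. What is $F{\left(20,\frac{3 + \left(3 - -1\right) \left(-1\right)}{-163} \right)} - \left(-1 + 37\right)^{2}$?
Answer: $- \frac{110167}{85} \approx -1296.1$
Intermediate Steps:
$F{\left(O,u \right)} = - \frac{7}{85}$ ($F{\left(O,u \right)} = \frac{7}{-85} = 7 \left(- \frac{1}{85}\right) = - \frac{7}{85}$)
$F{\left(20,\frac{3 + \left(3 - -1\right) \left(-1\right)}{-163} \right)} - \left(-1 + 37\right)^{2} = - \frac{7}{85} - \left(-1 + 37\right)^{2} = - \frac{7}{85} - 36^{2} = - \frac{7}{85} - 1296 = - \frac{110167}{85}$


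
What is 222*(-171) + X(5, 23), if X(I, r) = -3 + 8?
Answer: -37957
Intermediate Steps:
X(I, r) = 5
222*(-171) + X(5, 23) = 222*(-171) + 5 = -37962 + 5 = -37957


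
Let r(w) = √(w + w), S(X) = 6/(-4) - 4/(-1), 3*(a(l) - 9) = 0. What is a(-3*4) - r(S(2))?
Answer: 9 - √5 ≈ 6.7639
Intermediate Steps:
a(l) = 9 (a(l) = 9 + (⅓)*0 = 9 + 0 = 9)
S(X) = 5/2 (S(X) = 6*(-¼) - 4*(-1) = -3/2 + 4 = 5/2)
r(w) = √2*√w (r(w) = √(2*w) = √2*√w)
a(-3*4) - r(S(2)) = 9 - √2*√(5/2) = 9 - √2*√10/2 = 9 - √5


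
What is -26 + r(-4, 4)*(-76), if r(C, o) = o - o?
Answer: -26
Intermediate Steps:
r(C, o) = 0
-26 + r(-4, 4)*(-76) = -26 + 0*(-76) = -26 + 0 = -26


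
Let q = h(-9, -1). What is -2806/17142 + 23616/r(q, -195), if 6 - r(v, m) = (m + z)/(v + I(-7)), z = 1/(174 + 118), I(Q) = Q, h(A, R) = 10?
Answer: 177226297151/533073345 ≈ 332.46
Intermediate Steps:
q = 10
z = 1/292 ≈ 0.0034247
r(v, m) = 6 - (1/292 + m)/(-7 + v) (r(v, m) = 6 - (m + 1/292)/(v - 7) = 6 - (1/292 + m)/(-7 + v))
-2806/17142 + 23616/r(q, -195) = -2806/17142 + 23616/(((-12265/292 - 1*(-195) + 6*10)/(-7 + 10))) = -2806*1/17142 + 23616/(((-12265/292 + 195 + 60)/3)) = -1403/8571 + 23616/(((⅓)*(62195/292))) = -1403/8571 + 23616/(62195/876) = -1403/8571 + 23616*(876/62195) = -1403/8571 + 20687616/62195 = 177226297151/533073345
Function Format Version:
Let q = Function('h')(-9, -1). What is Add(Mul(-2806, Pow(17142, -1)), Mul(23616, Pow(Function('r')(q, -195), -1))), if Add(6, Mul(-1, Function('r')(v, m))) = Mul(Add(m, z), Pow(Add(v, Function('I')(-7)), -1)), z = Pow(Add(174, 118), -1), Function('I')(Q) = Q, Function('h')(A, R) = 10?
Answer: Rational(177226297151, 533073345) ≈ 332.46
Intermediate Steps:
q = 10
z = Rational(1, 292) (z = Pow(292, -1) = Rational(1, 292) ≈ 0.0034247)
Function('r')(v, m) = Add(6, Mul(-1, Pow(Add(-7, v), -1), Add(Rational(1, 292), m))) (Function('r')(v, m) = Add(6, Mul(-1, Mul(Add(m, Rational(1, 292)), Pow(Add(v, -7), -1)))) = Add(6, Mul(-1, Mul(Add(Rational(1, 292), m), Pow(Add(-7, v), -1)))) = Add(6, Mul(-1, Mul(Pow(Add(-7, v), -1), Add(Rational(1, 292), m)))) = Add(6, Mul(-1, Pow(Add(-7, v), -1), Add(Rational(1, 292), m))))
Add(Mul(-2806, Pow(17142, -1)), Mul(23616, Pow(Function('r')(q, -195), -1))) = Add(Mul(-2806, Pow(17142, -1)), Mul(23616, Pow(Mul(Pow(Add(-7, 10), -1), Add(Rational(-12265, 292), Mul(-1, -195), Mul(6, 10))), -1))) = Add(Mul(-2806, Rational(1, 17142)), Mul(23616, Pow(Mul(Pow(3, -1), Add(Rational(-12265, 292), 195, 60)), -1))) = Add(Rational(-1403, 8571), Mul(23616, Pow(Mul(Rational(1, 3), Rational(62195, 292)), -1))) = Add(Rational(-1403, 8571), Mul(23616, Pow(Rational(62195, 876), -1))) = Add(Rational(-1403, 8571), Mul(23616, Rational(876, 62195))) = Add(Rational(-1403, 8571), Rational(20687616, 62195)) = Rational(177226297151, 533073345)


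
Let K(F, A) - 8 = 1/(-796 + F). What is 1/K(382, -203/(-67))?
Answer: 414/3311 ≈ 0.12504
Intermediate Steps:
K(F, A) = 8 + 1/(-796 + F)
1/K(382, -203/(-67)) = 1/((-6367 + 8*382)/(-796 + 382)) = 1/((-6367 + 3056)/(-414)) = 1/(-1/414*(-3311)) = 1/(3311/414) = 414/3311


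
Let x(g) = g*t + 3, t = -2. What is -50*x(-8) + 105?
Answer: -845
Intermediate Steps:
x(g) = 3 - 2*g (x(g) = g*(-2) + 3 = -2*g + 3 = 3 - 2*g)
-50*x(-8) + 105 = -50*(3 - 2*(-8)) + 105 = -50*(3 + 16) + 105 = -50*19 + 105 = -950 + 105 = -845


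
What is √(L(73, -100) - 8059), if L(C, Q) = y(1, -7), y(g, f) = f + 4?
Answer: I*√8062 ≈ 89.789*I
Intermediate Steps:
y(g, f) = 4 + f
L(C, Q) = -3 (L(C, Q) = 4 - 7 = -3)
√(L(73, -100) - 8059) = √(-3 - 8059) = √(-8062) = I*√8062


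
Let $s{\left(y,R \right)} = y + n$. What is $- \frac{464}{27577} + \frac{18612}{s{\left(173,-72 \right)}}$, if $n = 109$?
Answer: $\frac{1819618}{27577} \approx 65.983$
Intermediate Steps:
$s{\left(y,R \right)} = 109 + y$ ($s{\left(y,R \right)} = y + 109 = 109 + y$)
$- \frac{464}{27577} + \frac{18612}{s{\left(173,-72 \right)}} = - \frac{464}{27577} + \frac{18612}{109 + 173} = \left(-464\right) \frac{1}{27577} + \frac{18612}{282} = - \frac{464}{27577} + 18612 \cdot \frac{1}{282} = - \frac{464}{27577} + 66 = \frac{1819618}{27577}$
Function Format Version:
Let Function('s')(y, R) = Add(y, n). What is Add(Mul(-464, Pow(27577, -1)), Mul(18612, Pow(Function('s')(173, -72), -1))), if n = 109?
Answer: Rational(1819618, 27577) ≈ 65.983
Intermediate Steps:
Function('s')(y, R) = Add(109, y) (Function('s')(y, R) = Add(y, 109) = Add(109, y))
Add(Mul(-464, Pow(27577, -1)), Mul(18612, Pow(Function('s')(173, -72), -1))) = Add(Mul(-464, Pow(27577, -1)), Mul(18612, Pow(Add(109, 173), -1))) = Add(Mul(-464, Rational(1, 27577)), Mul(18612, Pow(282, -1))) = Add(Rational(-464, 27577), Mul(18612, Rational(1, 282))) = Add(Rational(-464, 27577), 66) = Rational(1819618, 27577)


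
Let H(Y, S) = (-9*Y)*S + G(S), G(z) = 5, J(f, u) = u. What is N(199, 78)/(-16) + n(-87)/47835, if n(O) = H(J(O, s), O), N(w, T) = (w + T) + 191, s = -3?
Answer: -5606071/191340 ≈ -29.299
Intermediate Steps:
N(w, T) = 191 + T + w (N(w, T) = (T + w) + 191 = 191 + T + w)
H(Y, S) = 5 - 9*S*Y (H(Y, S) = (-9*Y)*S + 5 = -9*S*Y + 5 = 5 - 9*S*Y)
n(O) = 5 + 27*O (n(O) = 5 - 9*O*(-3) = 5 + 27*O)
N(199, 78)/(-16) + n(-87)/47835 = (191 + 78 + 199)/(-16) + (5 + 27*(-87))/47835 = 468*(-1/16) + (5 - 2349)*(1/47835) = -117/4 - 2344*1/47835 = -117/4 - 2344/47835 = -5606071/191340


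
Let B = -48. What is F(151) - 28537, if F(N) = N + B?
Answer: -28434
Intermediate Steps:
F(N) = -48 + N (F(N) = N - 48 = -48 + N)
F(151) - 28537 = (-48 + 151) - 28537 = 103 - 28537 = -28434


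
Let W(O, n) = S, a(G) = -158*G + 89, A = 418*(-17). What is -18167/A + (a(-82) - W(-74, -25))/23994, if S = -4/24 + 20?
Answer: 51140887/16500132 ≈ 3.0994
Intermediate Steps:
A = -7106
S = 119/6 (S = -4*1/24 + 20 = -⅙ + 20 = 119/6 ≈ 19.833)
a(G) = 89 - 158*G
W(O, n) = 119/6
-18167/A + (a(-82) - W(-74, -25))/23994 = -18167/(-7106) + ((89 - 158*(-82)) - 1*119/6)/23994 = -18167*(-1/7106) + ((89 + 12956) - 119/6)*(1/23994) = 18167/7106 + (13045 - 119/6)*(1/23994) = 18167/7106 + (78151/6)*(1/23994) = 18167/7106 + 2521/4644 = 51140887/16500132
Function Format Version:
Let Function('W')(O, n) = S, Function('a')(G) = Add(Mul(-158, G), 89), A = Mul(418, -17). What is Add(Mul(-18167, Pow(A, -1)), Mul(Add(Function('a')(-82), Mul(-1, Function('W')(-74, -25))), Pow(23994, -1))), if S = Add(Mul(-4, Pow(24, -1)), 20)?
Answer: Rational(51140887, 16500132) ≈ 3.0994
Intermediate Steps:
A = -7106
S = Rational(119, 6) (S = Add(Mul(-4, Rational(1, 24)), 20) = Add(Rational(-1, 6), 20) = Rational(119, 6) ≈ 19.833)
Function('a')(G) = Add(89, Mul(-158, G))
Function('W')(O, n) = Rational(119, 6)
Add(Mul(-18167, Pow(A, -1)), Mul(Add(Function('a')(-82), Mul(-1, Function('W')(-74, -25))), Pow(23994, -1))) = Add(Mul(-18167, Pow(-7106, -1)), Mul(Add(Add(89, Mul(-158, -82)), Mul(-1, Rational(119, 6))), Pow(23994, -1))) = Add(Mul(-18167, Rational(-1, 7106)), Mul(Add(Add(89, 12956), Rational(-119, 6)), Rational(1, 23994))) = Add(Rational(18167, 7106), Mul(Add(13045, Rational(-119, 6)), Rational(1, 23994))) = Add(Rational(18167, 7106), Mul(Rational(78151, 6), Rational(1, 23994))) = Add(Rational(18167, 7106), Rational(2521, 4644)) = Rational(51140887, 16500132)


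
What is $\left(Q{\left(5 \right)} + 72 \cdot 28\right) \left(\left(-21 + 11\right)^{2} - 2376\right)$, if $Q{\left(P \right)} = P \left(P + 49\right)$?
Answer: $-5202936$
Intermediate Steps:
$Q{\left(P \right)} = P \left(49 + P\right)$
$\left(Q{\left(5 \right)} + 72 \cdot 28\right) \left(\left(-21 + 11\right)^{2} - 2376\right) = \left(5 \left(49 + 5\right) + 72 \cdot 28\right) \left(\left(-21 + 11\right)^{2} - 2376\right) = \left(5 \cdot 54 + 2016\right) \left(\left(-10\right)^{2} - 2376\right) = \left(270 + 2016\right) \left(100 - 2376\right) = 2286 \left(-2276\right) = -5202936$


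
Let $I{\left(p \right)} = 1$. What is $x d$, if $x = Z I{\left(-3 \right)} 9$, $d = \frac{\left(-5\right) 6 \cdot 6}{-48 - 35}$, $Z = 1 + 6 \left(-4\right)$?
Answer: $- \frac{37260}{83} \approx -448.92$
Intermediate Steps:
$Z = -23$ ($Z = 1 - 24 = -23$)
$d = \frac{180}{83}$ ($d = \frac{\left(-30\right) 6}{-48 - 35} = - \frac{180}{-83} = \left(-180\right) \left(- \frac{1}{83}\right) = \frac{180}{83} \approx 2.1687$)
$x = -207$ ($x = \left(-23\right) 1 \cdot 9 = \left(-23\right) 9 = -207$)
$x d = \left(-207\right) \frac{180}{83} = - \frac{37260}{83}$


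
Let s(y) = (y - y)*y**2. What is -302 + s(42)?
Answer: -302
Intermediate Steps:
s(y) = 0 (s(y) = 0*y**2 = 0)
-302 + s(42) = -302 + 0 = -302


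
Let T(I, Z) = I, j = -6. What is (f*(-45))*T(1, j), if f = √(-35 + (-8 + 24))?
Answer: -45*I*√19 ≈ -196.15*I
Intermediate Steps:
f = I*√19 (f = √(-35 + 16) = √(-19) = I*√19 ≈ 4.3589*I)
(f*(-45))*T(1, j) = ((I*√19)*(-45))*1 = -45*I*√19*1 = -45*I*√19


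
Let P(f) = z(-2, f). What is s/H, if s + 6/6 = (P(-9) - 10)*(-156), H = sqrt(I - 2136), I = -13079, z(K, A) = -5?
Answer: -2339*I*sqrt(15215)/15215 ≈ -18.962*I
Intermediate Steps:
P(f) = -5
H = I*sqrt(15215) (H = sqrt(-13079 - 2136) = sqrt(-15215) = I*sqrt(15215) ≈ 123.35*I)
s = 2339 (s = -1 + (-5 - 10)*(-156) = -1 - 15*(-156) = -1 + 2340 = 2339)
s/H = 2339/((I*sqrt(15215))) = 2339*(-I*sqrt(15215)/15215) = -2339*I*sqrt(15215)/15215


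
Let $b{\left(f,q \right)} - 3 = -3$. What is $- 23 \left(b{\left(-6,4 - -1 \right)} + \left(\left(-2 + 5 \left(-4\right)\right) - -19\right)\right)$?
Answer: $69$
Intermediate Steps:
$b{\left(f,q \right)} = 0$ ($b{\left(f,q \right)} = 3 - 3 = 0$)
$- 23 \left(b{\left(-6,4 - -1 \right)} + \left(\left(-2 + 5 \left(-4\right)\right) - -19\right)\right) = - 23 \left(0 + \left(\left(-2 + 5 \left(-4\right)\right) - -19\right)\right) = - 23 \left(0 + \left(\left(-2 - 20\right) + 19\right)\right) = - 23 \left(0 + \left(-22 + 19\right)\right) = - 23 \left(0 - 3\right) = \left(-23\right) \left(-3\right) = 69$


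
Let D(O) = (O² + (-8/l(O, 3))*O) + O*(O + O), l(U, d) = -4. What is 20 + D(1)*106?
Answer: 550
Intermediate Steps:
D(O) = 2*O + 3*O² (D(O) = (O² + (-8/(-4))*O) + O*(O + O) = (O² + (-8*(-¼))*O) + O*(2*O) = (O² + 2*O) + 2*O² = 2*O + 3*O²)
20 + D(1)*106 = 20 + (1*(2 + 3*1))*106 = 20 + (1*(2 + 3))*106 = 20 + (1*5)*106 = 20 + 5*106 = 20 + 530 = 550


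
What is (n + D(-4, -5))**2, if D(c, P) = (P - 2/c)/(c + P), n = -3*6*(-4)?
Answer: 21025/4 ≈ 5256.3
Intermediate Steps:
n = 72 (n = -18*(-4) = 72)
D(c, P) = (P - 2/c)/(P + c)
(n + D(-4, -5))**2 = (72 + (-2 - 5*(-4))/((-4)*(-5 - 4)))**2 = (72 - 1/4*(-2 + 20)/(-9))**2 = (72 - 1/4*(-1/9)*18)**2 = (72 + 1/2)**2 = (145/2)**2 = 21025/4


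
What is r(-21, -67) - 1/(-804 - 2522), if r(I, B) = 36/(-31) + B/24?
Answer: -4890511/1237272 ≈ -3.9527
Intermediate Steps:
r(I, B) = -36/31 + B/24 (r(I, B) = 36*(-1/31) + B*(1/24) = -36/31 + B/24)
r(-21, -67) - 1/(-804 - 2522) = (-36/31 + (1/24)*(-67)) - 1/(-804 - 2522) = (-36/31 - 67/24) - 1/(-3326) = -2941/744 - 1*(-1/3326) = -2941/744 + 1/3326 = -4890511/1237272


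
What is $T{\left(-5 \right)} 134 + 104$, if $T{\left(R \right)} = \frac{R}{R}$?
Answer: $238$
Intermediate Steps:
$T{\left(R \right)} = 1$
$T{\left(-5 \right)} 134 + 104 = 1 \cdot 134 + 104 = 134 + 104 = 238$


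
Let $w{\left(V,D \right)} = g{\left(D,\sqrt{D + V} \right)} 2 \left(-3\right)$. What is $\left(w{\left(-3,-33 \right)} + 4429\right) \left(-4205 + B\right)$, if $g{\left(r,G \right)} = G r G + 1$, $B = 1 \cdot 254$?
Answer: $10687455$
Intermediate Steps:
$B = 254$
$g{\left(r,G \right)} = 1 + r G^{2}$ ($g{\left(r,G \right)} = r G^{2} + 1 = 1 + r G^{2}$)
$w{\left(V,D \right)} = -6 - 6 D \left(D + V\right)$ ($w{\left(V,D \right)} = \left(1 + D \left(\sqrt{D + V}\right)^{2}\right) 2 \left(-3\right) = \left(1 + D \left(D + V\right)\right) 2 \left(-3\right) = \left(2 + 2 D \left(D + V\right)\right) \left(-3\right) = -6 - 6 D \left(D + V\right)$)
$\left(w{\left(-3,-33 \right)} + 4429\right) \left(-4205 + B\right) = \left(\left(-6 - - 198 \left(-33 - 3\right)\right) + 4429\right) \left(-4205 + 254\right) = \left(\left(-6 - \left(-198\right) \left(-36\right)\right) + 4429\right) \left(-3951\right) = \left(\left(-6 - 7128\right) + 4429\right) \left(-3951\right) = \left(-7134 + 4429\right) \left(-3951\right) = \left(-2705\right) \left(-3951\right) = 10687455$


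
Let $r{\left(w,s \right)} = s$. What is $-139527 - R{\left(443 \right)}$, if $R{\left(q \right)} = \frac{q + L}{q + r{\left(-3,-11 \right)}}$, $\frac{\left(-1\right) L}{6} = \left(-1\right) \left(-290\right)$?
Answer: $- \frac{60274367}{432} \approx -1.3952 \cdot 10^{5}$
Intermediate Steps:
$L = -1740$ ($L = - 6 \left(\left(-1\right) \left(-290\right)\right) = \left(-6\right) 290 = -1740$)
$R{\left(q \right)} = \frac{-1740 + q}{-11 + q}$ ($R{\left(q \right)} = \frac{q - 1740}{q - 11} = \frac{-1740 + q}{-11 + q}$)
$-139527 - R{\left(443 \right)} = -139527 - \frac{-1740 + 443}{-11 + 443} = -139527 - \frac{1}{432} \left(-1297\right) = -139527 - - \frac{1297}{432} = -139527 + \frac{1297}{432} = - \frac{60274367}{432}$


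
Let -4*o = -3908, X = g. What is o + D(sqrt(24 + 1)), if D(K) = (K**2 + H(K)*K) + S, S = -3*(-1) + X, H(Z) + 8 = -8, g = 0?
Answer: 925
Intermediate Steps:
X = 0
H(Z) = -16 (H(Z) = -8 - 8 = -16)
S = 3 (S = -3*(-1) + 0 = 3 + 0 = 3)
o = 977 (o = -1/4*(-3908) = 977)
D(K) = 3 + K**2 - 16*K (D(K) = (K**2 - 16*K) + 3 = 3 + K**2 - 16*K)
o + D(sqrt(24 + 1)) = 977 + (3 + (sqrt(24 + 1))**2 - 16*sqrt(24 + 1)) = 977 + (3 + (sqrt(25))**2 - 16*sqrt(25)) = 977 + (3 + 5**2 - 16*5) = 977 + (3 + 25 - 80) = 977 - 52 = 925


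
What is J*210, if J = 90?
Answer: 18900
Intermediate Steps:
J*210 = 90*210 = 18900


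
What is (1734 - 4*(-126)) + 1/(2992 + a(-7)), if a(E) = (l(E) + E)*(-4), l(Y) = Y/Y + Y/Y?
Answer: 6740857/3012 ≈ 2238.0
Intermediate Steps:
l(Y) = 2 (l(Y) = 1 + 1 = 2)
a(E) = -8 - 4*E (a(E) = (2 + E)*(-4) = -8 - 4*E)
(1734 - 4*(-126)) + 1/(2992 + a(-7)) = (1734 - 4*(-126)) + 1/(2992 + (-8 - 4*(-7))) = (1734 + 504) + 1/(2992 + (-8 + 28)) = 2238 + 1/(2992 + 20) = 2238 + 1/3012 = 6740857/3012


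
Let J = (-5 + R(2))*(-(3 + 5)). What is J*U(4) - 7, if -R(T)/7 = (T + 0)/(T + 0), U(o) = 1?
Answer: 89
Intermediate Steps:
R(T) = -7 (R(T) = -7*(T + 0)/(T + 0) = -7*T/T = -7*1 = -7)
J = 96 (J = (-5 - 7)*(-(3 + 5)) = -(-12)*8 = -12*(-8) = 96)
J*U(4) - 7 = 96*1 - 7 = 96 - 7 = 89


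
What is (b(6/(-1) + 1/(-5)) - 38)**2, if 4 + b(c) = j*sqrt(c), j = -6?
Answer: 7704/5 + 504*I*sqrt(155)/5 ≈ 1540.8 + 1254.9*I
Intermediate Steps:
b(c) = -4 - 6*sqrt(c)
(b(6/(-1) + 1/(-5)) - 38)**2 = ((-4 - 6*sqrt(6/(-1) + 1/(-5))) - 38)**2 = ((-4 - 6*sqrt(6*(-1) + 1*(-1/5))) - 38)**2 = ((-4 - 6*sqrt(-6 - 1/5)) - 38)**2 = ((-4 - 6*I*sqrt(155)/5) - 38)**2 = (-42 - 6*I*sqrt(155)/5)**2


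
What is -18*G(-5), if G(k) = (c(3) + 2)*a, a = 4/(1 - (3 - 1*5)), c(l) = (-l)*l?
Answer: 168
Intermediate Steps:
c(l) = -l²
a = 4/3 (a = 4/(1 - (3 - 5)) = 4/(1 - 1*(-2)) = 4/(1 + 2) = 4/3 ≈ 1.3333)
G(k) = -28/3 (G(k) = (-1*3² + 2)*(4/3) = (-1*9 + 2)*(4/3) = (-9 + 2)*(4/3) = -7*4/3 = -28/3)
-18*G(-5) = -18*(-28/3) = 168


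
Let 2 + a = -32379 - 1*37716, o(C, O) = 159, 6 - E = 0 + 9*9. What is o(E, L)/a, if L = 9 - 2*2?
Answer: -159/70097 ≈ -0.0022683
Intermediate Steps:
E = -75 (E = 6 - (0 + 9*9) = 6 - (0 + 81) = 6 - 1*81 = 6 - 81 = -75)
L = 5 (L = 9 - 4 = 5)
a = -70097 (a = -2 + (-32379 - 1*37716) = -2 + (-32379 - 37716) = -2 - 70095 = -70097)
o(E, L)/a = 159/(-70097) = 159*(-1/70097) = -159/70097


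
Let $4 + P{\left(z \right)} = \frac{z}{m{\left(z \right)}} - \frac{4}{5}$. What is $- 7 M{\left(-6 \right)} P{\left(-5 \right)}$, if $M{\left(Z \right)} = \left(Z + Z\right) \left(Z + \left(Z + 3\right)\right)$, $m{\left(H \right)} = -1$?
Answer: $- \frac{756}{5} \approx -151.2$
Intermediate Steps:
$P{\left(z \right)} = - \frac{24}{5} - z$ ($P{\left(z \right)} = -4 + \left(\frac{z}{-1} - \frac{4}{5}\right) = -4 + \left(z \left(-1\right) - \frac{4}{5}\right) = -4 - \left(\frac{4}{5} + z\right) = - \frac{24}{5} - z$)
$M{\left(Z \right)} = 2 Z \left(3 + 2 Z\right)$ ($M{\left(Z \right)} = 2 Z \left(Z + \left(3 + Z\right)\right) = 2 Z \left(3 + 2 Z\right)$)
$- 7 M{\left(-6 \right)} P{\left(-5 \right)} = - 7 \cdot 2 \left(-6\right) \left(3 + 2 \left(-6\right)\right) \left(- \frac{24}{5} - -5\right) = - 7 \cdot 2 \left(-6\right) \left(3 - 12\right) \left(- \frac{24}{5} + 5\right) = - 7 \cdot 2 \left(-6\right) \left(-9\right) \frac{1}{5} = \left(-7\right) 108 \cdot \frac{1}{5} = \left(-756\right) \frac{1}{5} = - \frac{756}{5}$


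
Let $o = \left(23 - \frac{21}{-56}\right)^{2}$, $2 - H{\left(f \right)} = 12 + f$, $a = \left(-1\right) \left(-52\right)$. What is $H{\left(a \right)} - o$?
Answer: $- \frac{38937}{64} \approx -608.39$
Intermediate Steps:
$a = 52$
$H{\left(f \right)} = -10 - f$ ($H{\left(f \right)} = 2 - \left(12 + f\right) = -10 - f$)
$o = \frac{34969}{64}$ ($o = \left(23 - - \frac{3}{8}\right)^{2} = \left(23 + \frac{3}{8}\right)^{2} = \left(\frac{187}{8}\right)^{2} = \frac{34969}{64} \approx 546.39$)
$H{\left(a \right)} - o = \left(-10 - 52\right) - \frac{34969}{64} = -62 - \frac{34969}{64} = - \frac{38937}{64}$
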